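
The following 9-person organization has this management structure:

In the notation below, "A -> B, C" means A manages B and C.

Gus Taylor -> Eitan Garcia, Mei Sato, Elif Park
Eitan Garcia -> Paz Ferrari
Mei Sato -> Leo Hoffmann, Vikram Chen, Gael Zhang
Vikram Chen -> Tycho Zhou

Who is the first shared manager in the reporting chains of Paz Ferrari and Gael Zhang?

Gus Taylor

Paz Ferrari's chain of managers is Eitan Garcia, Gus Taylor. Gael Zhang's chain of managers is Mei Sato, Gus Taylor. The first manager that appears in both chains is Gus Taylor.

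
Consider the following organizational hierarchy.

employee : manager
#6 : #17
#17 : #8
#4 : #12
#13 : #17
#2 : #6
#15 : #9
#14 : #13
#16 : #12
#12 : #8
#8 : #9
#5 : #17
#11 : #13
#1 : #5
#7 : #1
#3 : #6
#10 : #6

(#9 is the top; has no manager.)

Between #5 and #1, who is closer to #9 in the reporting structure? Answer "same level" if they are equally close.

#5

#5 is 3 levels below #9; #1 is 4. #5 is higher.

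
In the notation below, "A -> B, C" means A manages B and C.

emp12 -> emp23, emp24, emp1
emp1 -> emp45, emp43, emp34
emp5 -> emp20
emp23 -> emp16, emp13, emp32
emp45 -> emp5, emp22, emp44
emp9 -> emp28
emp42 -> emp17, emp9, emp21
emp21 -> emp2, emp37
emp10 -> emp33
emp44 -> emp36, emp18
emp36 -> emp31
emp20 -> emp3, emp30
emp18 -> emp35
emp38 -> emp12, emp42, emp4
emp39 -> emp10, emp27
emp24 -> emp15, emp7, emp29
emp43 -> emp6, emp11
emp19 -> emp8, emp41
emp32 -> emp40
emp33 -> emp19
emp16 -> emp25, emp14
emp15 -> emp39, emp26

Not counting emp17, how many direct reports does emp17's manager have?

emp17 reports to emp42. emp42's other direct reports are emp9, emp21 — 2 peers.

2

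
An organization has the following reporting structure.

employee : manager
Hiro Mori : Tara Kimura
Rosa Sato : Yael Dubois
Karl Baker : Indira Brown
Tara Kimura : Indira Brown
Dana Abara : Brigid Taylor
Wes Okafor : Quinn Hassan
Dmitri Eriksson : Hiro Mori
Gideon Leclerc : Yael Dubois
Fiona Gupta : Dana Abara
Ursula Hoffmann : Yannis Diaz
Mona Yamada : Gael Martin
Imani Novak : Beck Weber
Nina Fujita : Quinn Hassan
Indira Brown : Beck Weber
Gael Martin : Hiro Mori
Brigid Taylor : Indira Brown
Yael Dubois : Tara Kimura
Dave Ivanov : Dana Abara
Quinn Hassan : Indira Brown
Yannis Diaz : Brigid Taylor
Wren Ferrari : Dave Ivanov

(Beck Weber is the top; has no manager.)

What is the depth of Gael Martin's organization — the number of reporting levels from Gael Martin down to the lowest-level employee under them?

1

The longest chain under Gael Martin runs Gael Martin → Mona Yamada, which is 1 level below Gael Martin.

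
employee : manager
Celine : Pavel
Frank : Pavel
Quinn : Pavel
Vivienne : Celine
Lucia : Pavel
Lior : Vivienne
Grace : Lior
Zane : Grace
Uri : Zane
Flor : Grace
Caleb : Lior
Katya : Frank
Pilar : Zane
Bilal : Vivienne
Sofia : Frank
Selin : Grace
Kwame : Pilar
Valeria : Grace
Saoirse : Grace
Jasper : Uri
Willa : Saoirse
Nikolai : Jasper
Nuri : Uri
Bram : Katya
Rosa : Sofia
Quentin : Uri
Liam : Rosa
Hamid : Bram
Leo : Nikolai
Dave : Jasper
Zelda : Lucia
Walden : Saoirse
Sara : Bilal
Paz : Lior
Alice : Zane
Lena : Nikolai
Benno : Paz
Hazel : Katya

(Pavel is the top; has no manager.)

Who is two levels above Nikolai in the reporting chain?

Nikolai reports to Jasper, and Jasper reports to Uri. So Nikolai's skip-level manager is Uri.

Uri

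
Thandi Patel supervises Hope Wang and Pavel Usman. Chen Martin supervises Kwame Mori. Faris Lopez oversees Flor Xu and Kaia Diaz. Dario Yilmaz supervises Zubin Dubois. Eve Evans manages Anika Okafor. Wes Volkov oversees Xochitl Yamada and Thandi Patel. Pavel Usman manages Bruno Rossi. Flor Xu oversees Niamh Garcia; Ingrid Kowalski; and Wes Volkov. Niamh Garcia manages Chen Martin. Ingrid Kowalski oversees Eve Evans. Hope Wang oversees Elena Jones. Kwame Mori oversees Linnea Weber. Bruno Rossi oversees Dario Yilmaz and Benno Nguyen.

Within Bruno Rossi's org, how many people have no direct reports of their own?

2

The people in Bruno Rossi's organization with no one reporting to them are Zubin Dubois, Benno Nguyen. That is 2.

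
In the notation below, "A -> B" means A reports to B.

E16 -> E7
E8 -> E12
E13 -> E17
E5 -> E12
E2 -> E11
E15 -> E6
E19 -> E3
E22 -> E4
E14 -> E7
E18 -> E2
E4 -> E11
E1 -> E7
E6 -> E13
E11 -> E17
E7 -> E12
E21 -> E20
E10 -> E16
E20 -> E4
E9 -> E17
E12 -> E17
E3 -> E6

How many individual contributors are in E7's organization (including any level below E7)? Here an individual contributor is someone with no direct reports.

3

The people in E7's organization with no one reporting to them are E14, E10, E1. That is 3.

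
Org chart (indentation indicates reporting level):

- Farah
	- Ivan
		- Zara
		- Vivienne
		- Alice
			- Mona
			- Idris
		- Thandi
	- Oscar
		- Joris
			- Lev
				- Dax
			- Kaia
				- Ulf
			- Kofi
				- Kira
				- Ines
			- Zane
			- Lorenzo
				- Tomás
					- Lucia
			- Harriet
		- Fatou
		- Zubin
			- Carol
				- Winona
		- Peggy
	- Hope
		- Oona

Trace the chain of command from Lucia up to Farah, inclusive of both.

Lucia reports to Tomás. Tomás reports to Lorenzo. Lorenzo reports to Joris. Joris reports to Oscar. Oscar reports to Farah. Farah is at the top.

Lucia -> Tomás -> Lorenzo -> Joris -> Oscar -> Farah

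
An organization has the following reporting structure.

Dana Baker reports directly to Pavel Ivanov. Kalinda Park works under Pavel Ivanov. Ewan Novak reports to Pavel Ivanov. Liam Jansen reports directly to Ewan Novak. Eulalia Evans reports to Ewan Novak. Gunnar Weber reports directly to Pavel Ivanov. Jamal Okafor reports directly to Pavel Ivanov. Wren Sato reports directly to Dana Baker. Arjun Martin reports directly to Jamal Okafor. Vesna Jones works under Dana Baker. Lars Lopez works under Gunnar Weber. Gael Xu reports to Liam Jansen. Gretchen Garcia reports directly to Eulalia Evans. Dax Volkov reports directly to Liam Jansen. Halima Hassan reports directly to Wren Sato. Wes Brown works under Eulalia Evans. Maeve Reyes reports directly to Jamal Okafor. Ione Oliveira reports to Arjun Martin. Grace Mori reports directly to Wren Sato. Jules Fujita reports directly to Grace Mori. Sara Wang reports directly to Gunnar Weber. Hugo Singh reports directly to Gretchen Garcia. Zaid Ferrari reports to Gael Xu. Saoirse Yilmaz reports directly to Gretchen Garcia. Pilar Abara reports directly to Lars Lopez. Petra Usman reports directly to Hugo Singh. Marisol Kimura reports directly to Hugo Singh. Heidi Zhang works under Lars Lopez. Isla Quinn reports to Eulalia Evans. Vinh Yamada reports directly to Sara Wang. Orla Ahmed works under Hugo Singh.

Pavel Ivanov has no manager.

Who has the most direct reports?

Direct-report counts: Pavel Ivanov has 5; Jamal Okafor has 2; Arjun Martin has 1; Gunnar Weber has 2; Sara Wang has 1; Lars Lopez has 2; Ewan Novak has 2; Eulalia Evans has 3; Gretchen Garcia has 2; Hugo Singh has 3; Liam Jansen has 2; Gael Xu has 1; Dana Baker has 2; Wren Sato has 2; Grace Mori has 1. The largest is 5, held by Pavel Ivanov.

Pavel Ivanov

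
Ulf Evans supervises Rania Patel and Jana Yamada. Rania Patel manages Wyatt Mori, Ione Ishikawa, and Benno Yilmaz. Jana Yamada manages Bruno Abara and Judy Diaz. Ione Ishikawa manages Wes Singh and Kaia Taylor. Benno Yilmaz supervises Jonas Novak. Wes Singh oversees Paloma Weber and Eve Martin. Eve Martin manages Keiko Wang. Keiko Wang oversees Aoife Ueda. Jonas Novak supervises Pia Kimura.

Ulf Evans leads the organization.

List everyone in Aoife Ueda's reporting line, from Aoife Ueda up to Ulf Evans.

Aoife Ueda reports to Keiko Wang. Keiko Wang reports to Eve Martin. Eve Martin reports to Wes Singh. Wes Singh reports to Ione Ishikawa. Ione Ishikawa reports to Rania Patel. Rania Patel reports to Ulf Evans. Ulf Evans is at the top.

Aoife Ueda -> Keiko Wang -> Eve Martin -> Wes Singh -> Ione Ishikawa -> Rania Patel -> Ulf Evans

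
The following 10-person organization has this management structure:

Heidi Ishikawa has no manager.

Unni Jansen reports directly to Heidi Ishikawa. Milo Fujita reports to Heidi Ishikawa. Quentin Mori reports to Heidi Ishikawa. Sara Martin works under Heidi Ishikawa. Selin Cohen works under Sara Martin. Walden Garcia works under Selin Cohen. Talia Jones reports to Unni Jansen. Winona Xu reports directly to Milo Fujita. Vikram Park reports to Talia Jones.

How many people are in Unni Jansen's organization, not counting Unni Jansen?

2

Unni Jansen directly manages Talia Jones. Under Talia Jones: Vikram Park (1). That's 2 in total.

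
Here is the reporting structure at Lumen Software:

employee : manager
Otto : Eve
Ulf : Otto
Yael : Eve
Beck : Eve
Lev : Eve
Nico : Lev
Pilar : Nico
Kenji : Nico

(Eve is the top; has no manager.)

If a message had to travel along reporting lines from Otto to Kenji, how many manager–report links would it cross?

Otto is 1 level below Eve, and Kenji is 3 levels below Eve (their lowest common manager). The shortest path runs up from Otto to Eve and back down to Kenji: 1 + 3 = 4 links.

4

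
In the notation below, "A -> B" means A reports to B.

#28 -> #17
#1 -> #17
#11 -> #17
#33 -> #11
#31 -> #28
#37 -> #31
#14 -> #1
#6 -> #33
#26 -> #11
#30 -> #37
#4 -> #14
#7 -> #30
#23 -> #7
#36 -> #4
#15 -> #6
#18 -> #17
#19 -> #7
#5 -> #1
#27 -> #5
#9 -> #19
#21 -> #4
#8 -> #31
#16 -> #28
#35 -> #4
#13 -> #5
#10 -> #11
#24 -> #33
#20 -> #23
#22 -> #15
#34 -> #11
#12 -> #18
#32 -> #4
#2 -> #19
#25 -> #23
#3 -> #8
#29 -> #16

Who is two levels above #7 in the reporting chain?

#7 reports to #30, and #30 reports to #37. So #7's skip-level manager is #37.

#37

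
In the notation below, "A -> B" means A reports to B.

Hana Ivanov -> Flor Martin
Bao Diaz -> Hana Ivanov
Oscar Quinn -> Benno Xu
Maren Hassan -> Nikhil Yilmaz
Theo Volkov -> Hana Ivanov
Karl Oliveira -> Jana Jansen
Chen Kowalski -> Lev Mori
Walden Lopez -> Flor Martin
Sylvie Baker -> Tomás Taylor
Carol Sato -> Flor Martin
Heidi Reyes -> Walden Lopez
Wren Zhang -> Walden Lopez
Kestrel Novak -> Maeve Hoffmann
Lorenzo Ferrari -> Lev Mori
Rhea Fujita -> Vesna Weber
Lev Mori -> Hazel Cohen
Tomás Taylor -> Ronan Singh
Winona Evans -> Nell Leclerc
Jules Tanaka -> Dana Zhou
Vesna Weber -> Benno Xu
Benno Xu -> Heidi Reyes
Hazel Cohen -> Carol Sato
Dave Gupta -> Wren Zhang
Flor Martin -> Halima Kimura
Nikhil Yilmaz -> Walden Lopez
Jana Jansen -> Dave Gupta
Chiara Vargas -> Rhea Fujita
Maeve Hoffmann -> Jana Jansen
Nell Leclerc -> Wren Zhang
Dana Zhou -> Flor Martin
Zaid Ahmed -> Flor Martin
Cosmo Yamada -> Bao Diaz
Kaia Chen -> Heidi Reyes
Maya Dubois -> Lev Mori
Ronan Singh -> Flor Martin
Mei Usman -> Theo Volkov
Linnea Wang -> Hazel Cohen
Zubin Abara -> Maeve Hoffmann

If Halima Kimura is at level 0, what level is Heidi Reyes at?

3

Chain from Heidi Reyes up to Halima Kimura: Heidi Reyes → Walden Lopez → Flor Martin → Halima Kimura. That is 3 steps up, so Heidi Reyes is 3 levels below Halima Kimura.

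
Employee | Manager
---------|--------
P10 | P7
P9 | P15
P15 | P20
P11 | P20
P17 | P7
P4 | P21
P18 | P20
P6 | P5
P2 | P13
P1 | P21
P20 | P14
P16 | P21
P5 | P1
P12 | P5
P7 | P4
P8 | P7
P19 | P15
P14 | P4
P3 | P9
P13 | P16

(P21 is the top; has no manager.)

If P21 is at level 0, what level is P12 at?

3

Chain from P12 up to P21: P12 → P5 → P1 → P21. That is 3 steps up, so P12 is 3 levels below P21.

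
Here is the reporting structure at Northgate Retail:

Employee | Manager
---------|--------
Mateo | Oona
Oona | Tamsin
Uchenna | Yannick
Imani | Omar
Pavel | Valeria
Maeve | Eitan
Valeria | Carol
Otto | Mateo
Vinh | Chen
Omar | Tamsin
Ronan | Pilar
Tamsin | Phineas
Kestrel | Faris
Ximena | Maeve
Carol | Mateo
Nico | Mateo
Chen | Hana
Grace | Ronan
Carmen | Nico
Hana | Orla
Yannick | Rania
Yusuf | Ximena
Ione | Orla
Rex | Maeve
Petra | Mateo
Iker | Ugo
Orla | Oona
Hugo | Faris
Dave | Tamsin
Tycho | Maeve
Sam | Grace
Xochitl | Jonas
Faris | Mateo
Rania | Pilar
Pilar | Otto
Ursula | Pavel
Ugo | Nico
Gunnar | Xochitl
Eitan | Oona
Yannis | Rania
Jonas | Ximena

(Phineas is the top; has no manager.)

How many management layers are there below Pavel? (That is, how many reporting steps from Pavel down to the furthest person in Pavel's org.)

The longest chain under Pavel runs Pavel → Ursula, which is 1 level below Pavel.

1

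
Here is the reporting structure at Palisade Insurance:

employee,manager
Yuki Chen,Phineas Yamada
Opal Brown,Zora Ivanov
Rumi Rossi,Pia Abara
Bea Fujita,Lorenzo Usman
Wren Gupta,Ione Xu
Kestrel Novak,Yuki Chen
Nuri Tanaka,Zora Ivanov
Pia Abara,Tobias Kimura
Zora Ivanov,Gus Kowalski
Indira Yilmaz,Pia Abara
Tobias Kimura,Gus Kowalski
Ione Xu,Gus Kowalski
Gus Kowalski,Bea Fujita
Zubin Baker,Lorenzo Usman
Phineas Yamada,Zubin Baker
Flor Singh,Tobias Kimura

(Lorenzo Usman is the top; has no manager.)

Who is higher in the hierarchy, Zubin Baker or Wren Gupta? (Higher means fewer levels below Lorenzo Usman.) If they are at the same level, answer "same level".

Zubin Baker

Zubin Baker is 1 level below Lorenzo Usman; Wren Gupta is 4. Zubin Baker is higher.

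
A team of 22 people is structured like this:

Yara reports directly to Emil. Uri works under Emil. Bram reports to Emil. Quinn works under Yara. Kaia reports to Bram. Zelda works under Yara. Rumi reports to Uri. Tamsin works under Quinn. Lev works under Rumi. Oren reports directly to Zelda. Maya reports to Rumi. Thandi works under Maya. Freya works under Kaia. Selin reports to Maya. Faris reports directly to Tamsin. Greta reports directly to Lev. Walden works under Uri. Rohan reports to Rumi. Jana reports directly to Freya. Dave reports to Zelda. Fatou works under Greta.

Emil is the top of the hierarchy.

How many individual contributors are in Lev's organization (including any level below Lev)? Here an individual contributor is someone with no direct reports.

The only person in Lev's organization with no one reporting to them is Fatou. That is 1.

1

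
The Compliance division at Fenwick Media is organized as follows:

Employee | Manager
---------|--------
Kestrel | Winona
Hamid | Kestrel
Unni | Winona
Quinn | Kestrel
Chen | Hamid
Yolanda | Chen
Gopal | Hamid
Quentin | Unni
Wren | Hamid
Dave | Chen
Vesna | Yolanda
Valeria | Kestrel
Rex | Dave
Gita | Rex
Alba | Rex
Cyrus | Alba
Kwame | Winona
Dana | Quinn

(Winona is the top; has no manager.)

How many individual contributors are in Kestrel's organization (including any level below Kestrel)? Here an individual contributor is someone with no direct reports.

The people in Kestrel's organization with no one reporting to them are Valeria, Dana, Wren, Gopal, Cyrus, Gita, Vesna. That is 7.

7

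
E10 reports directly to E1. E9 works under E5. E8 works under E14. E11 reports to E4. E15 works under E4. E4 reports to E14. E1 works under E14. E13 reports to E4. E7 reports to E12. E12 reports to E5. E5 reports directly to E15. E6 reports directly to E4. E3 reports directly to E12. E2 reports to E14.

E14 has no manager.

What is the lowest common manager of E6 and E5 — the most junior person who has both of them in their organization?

E6's chain of managers is E4, E14. E5's chain of managers is E15, E4, E14. The first manager that appears in both chains is E4.

E4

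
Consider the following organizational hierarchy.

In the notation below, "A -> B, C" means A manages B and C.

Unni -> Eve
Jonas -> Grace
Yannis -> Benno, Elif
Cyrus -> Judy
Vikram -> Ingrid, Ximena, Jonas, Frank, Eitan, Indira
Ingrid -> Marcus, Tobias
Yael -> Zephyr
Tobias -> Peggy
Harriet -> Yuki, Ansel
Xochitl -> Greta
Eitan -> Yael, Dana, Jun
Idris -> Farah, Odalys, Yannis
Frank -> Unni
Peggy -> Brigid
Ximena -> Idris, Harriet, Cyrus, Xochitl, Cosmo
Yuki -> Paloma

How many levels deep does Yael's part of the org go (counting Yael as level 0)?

1

The longest chain under Yael runs Yael → Zephyr, which is 1 level below Yael.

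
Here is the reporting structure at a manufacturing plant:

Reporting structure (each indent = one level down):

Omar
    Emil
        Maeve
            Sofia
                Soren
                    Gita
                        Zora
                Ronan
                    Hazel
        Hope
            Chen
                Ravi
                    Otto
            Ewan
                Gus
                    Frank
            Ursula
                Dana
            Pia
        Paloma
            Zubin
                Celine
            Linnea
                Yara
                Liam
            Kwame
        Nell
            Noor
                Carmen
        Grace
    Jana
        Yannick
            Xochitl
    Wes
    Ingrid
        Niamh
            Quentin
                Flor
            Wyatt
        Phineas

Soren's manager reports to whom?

Soren reports to Sofia, and Sofia reports to Maeve. So Soren's skip-level manager is Maeve.

Maeve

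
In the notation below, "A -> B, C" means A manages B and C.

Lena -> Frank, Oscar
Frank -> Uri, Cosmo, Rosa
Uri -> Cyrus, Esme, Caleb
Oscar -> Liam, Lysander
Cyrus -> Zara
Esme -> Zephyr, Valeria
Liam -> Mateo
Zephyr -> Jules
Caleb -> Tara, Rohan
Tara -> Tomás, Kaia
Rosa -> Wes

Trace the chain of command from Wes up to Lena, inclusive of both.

Wes reports to Rosa. Rosa reports to Frank. Frank reports to Lena. Lena is at the top.

Wes -> Rosa -> Frank -> Lena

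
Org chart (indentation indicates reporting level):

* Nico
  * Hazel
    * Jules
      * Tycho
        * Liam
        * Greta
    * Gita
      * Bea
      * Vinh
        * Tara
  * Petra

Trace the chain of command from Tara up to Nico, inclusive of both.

Tara -> Vinh -> Gita -> Hazel -> Nico

Tara reports to Vinh. Vinh reports to Gita. Gita reports to Hazel. Hazel reports to Nico. Nico is at the top.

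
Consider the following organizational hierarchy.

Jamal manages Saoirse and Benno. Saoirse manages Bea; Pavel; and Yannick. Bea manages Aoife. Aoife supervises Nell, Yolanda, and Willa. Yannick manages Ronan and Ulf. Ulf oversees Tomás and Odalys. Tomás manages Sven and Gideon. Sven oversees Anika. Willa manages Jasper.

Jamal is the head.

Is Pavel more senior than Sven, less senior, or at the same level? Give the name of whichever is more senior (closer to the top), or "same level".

Pavel

Pavel is 2 levels below Jamal; Sven is 5. Pavel is higher.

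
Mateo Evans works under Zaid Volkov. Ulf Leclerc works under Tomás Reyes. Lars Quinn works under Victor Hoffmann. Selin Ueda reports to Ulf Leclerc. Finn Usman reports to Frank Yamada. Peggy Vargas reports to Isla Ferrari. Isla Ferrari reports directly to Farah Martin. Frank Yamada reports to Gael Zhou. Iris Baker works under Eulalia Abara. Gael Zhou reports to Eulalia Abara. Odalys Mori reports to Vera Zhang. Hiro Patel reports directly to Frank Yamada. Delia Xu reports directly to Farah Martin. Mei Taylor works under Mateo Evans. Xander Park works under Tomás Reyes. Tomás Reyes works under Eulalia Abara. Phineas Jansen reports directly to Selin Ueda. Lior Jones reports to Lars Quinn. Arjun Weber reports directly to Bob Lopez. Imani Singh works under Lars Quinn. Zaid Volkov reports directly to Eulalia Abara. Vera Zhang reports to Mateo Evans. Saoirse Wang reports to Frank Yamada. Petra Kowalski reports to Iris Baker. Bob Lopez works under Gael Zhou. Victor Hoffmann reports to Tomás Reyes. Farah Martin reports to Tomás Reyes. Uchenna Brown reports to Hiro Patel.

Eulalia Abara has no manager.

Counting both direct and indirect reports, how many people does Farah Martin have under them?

Farah Martin directly manages Isla Ferrari, Delia Xu. Under Isla Ferrari: Peggy Vargas (1). Delia Xu has no reports. So Farah Martin's organization is 2 direct reports plus everyone under them: 2 + 1 = 3.

3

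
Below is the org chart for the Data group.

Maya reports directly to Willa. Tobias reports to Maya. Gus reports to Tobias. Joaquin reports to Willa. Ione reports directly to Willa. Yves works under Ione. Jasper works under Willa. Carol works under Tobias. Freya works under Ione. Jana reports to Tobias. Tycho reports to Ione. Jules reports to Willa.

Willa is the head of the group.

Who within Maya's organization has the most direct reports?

Direct-report counts within Maya's organization: Maya has 1; Tobias has 3. The largest is 3, held by Tobias.

Tobias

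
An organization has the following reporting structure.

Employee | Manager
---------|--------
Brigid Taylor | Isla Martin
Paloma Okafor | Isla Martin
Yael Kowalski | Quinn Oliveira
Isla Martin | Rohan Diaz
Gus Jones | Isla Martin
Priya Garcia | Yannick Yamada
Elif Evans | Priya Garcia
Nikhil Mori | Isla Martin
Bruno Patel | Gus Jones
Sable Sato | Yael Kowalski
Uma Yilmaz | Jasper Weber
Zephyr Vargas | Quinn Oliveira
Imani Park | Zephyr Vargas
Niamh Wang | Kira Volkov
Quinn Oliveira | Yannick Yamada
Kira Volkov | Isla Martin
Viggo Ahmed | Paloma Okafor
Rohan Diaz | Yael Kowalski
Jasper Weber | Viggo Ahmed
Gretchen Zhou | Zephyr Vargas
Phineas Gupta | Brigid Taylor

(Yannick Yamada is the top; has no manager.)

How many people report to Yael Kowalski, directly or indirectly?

14

Yael Kowalski directly manages Rohan Diaz, Sable Sato. Under Rohan Diaz: Isla Martin, Nikhil Mori, Kira Volkov, Niamh Wang, Paloma Okafor, Viggo Ahmed, Jasper Weber, Uma Yilmaz, Brigid Taylor, Phineas Gupta, Gus Jones, Bruno Patel (12). Sable Sato has no reports. So Yael Kowalski's organization is 2 direct reports plus everyone under them: 13 + 1 = 14.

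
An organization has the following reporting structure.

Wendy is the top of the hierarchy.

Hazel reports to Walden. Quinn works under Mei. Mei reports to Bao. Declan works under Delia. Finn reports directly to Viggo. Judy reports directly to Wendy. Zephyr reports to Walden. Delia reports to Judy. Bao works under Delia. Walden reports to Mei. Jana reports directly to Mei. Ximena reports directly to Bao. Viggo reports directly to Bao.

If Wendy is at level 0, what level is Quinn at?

5

Chain from Quinn up to Wendy: Quinn → Mei → Bao → Delia → Judy → Wendy. That is 5 steps up, so Quinn is 5 levels below Wendy.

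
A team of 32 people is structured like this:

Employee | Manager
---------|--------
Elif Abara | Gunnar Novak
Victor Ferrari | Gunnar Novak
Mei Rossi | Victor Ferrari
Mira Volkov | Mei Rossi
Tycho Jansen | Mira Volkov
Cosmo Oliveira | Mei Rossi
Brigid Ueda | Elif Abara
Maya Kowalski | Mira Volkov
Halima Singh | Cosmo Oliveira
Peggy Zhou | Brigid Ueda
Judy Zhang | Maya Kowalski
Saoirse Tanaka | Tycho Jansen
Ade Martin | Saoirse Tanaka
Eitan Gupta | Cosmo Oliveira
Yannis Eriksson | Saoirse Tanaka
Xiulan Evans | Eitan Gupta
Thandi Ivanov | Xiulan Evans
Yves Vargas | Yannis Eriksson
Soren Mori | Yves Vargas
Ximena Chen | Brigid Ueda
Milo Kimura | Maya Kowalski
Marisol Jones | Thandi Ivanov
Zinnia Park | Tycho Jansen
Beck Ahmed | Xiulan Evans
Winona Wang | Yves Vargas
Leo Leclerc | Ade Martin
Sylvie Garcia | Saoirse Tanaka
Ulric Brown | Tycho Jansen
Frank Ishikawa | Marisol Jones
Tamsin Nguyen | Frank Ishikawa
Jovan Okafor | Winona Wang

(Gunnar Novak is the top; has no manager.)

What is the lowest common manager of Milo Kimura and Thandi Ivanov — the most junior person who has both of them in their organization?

Milo Kimura's chain of managers is Maya Kowalski, Mira Volkov, Mei Rossi, Victor Ferrari, Gunnar Novak. Thandi Ivanov's chain of managers is Xiulan Evans, Eitan Gupta, Cosmo Oliveira, Mei Rossi, Victor Ferrari, Gunnar Novak. The first manager that appears in both chains is Mei Rossi.

Mei Rossi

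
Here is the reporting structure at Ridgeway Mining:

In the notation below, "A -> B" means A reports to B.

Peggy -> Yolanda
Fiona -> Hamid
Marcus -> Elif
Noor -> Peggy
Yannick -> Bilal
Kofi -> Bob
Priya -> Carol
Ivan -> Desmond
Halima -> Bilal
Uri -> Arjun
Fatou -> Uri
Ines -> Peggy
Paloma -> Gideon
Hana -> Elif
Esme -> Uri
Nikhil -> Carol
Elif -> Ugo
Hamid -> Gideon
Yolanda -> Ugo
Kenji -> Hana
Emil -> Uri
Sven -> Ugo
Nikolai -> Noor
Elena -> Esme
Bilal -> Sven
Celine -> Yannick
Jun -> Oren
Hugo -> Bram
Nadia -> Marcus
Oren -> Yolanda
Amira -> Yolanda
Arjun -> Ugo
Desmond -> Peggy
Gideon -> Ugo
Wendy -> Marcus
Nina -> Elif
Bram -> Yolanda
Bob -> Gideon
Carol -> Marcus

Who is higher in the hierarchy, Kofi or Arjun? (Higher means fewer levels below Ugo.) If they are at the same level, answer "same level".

Kofi is 3 levels below Ugo; Arjun is 1. Arjun is higher.

Arjun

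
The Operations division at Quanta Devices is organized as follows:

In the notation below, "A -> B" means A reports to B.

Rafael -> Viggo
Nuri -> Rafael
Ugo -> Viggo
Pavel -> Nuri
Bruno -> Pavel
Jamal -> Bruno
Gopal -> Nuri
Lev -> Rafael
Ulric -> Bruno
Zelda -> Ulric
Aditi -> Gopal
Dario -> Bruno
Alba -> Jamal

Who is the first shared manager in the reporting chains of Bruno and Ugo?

Bruno's chain of managers is Pavel, Nuri, Rafael, Viggo. Ugo's chain of managers is Viggo. The first manager that appears in both chains is Viggo.

Viggo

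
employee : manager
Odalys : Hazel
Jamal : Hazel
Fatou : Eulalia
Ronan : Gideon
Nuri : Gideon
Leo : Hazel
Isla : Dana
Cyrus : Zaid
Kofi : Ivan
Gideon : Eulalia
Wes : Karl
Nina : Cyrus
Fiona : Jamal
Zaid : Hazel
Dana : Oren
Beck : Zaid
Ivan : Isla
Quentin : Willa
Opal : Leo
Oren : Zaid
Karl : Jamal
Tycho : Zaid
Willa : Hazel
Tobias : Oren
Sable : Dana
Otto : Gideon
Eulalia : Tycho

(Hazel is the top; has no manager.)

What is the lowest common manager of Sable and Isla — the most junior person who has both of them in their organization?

Dana

Sable's chain of managers is Dana, Oren, Zaid, Hazel. Isla's chain of managers is Dana, Oren, Zaid, Hazel. The first manager that appears in both chains is Dana.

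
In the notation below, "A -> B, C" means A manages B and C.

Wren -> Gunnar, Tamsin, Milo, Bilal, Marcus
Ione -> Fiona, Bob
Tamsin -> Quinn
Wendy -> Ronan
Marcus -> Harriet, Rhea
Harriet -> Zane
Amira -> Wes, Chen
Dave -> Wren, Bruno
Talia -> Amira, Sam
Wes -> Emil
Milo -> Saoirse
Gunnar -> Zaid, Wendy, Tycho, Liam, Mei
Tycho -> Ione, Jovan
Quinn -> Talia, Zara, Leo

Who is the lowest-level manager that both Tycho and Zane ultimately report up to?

Wren

Tycho's chain of managers is Gunnar, Wren, Dave. Zane's chain of managers is Harriet, Marcus, Wren, Dave. The first manager that appears in both chains is Wren.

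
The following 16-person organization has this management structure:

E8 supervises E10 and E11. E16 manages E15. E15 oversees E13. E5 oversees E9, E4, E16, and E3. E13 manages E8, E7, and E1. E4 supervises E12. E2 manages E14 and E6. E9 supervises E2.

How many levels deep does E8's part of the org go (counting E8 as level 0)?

1

The longest chain under E8 runs E8 → E11, which is 1 level below E8.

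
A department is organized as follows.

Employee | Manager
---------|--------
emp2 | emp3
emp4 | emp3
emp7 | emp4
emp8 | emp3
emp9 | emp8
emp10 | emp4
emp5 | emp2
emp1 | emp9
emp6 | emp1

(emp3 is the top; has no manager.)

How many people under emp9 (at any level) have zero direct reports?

1

The only person in emp9's organization with no one reporting to them is emp6. That is 1.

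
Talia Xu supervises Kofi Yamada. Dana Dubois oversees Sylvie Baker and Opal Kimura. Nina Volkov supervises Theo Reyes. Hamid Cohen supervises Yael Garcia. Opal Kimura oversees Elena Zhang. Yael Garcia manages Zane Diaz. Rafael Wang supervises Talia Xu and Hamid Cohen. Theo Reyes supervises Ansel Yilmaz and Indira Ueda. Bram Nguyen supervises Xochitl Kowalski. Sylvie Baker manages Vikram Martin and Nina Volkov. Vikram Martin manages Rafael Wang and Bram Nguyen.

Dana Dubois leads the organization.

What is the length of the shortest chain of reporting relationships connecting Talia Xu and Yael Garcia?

Talia Xu is 1 level below Rafael Wang, and Yael Garcia is 2 levels below Rafael Wang (their lowest common manager). The shortest path runs up from Talia Xu to Rafael Wang and back down to Yael Garcia: 1 + 2 = 3 links.

3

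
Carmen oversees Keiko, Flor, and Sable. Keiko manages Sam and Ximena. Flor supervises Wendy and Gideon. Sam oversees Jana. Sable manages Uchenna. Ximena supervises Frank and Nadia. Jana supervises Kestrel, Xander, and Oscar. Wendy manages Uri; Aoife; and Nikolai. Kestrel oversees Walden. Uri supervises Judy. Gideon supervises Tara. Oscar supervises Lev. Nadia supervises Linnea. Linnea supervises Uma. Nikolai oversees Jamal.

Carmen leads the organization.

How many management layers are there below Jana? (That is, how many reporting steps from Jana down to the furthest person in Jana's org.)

2

The longest chain under Jana runs Jana → Oscar → Lev, which is 2 levels below Jana.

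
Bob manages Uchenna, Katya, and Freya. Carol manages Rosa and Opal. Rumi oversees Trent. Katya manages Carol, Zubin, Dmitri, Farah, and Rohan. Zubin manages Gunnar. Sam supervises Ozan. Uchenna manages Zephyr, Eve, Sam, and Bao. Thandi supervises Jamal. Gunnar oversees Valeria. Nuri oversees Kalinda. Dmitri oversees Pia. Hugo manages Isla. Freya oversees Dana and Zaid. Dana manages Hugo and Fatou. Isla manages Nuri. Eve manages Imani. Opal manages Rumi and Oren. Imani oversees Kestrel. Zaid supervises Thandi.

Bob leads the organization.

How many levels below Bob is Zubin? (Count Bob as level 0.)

2

Chain from Zubin up to Bob: Zubin → Katya → Bob. That is 2 steps up, so Zubin is 2 levels below Bob.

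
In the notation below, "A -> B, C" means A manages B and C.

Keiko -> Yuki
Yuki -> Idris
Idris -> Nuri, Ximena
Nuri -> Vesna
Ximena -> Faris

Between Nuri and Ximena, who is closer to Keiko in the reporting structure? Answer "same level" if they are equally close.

Both Nuri and Ximena are 3 levels below Keiko.

same level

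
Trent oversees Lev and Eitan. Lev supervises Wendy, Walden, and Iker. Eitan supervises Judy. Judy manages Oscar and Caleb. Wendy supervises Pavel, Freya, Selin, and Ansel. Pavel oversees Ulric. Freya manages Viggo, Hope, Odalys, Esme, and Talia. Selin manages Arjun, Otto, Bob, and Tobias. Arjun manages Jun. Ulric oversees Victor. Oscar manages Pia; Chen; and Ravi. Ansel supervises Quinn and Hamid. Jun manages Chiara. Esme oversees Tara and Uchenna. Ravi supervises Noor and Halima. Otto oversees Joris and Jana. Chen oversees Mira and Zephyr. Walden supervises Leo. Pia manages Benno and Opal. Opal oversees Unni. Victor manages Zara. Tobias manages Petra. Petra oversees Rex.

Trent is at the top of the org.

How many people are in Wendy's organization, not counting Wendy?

26

Wendy directly manages Pavel, Freya, Selin, Ansel. Under Pavel: Ulric, Victor, Zara (3). Under Freya: Talia, Esme, Uchenna, Tara, Odalys, Hope, Viggo (7). Under Selin: Tobias, Petra, Rex, Bob, Otto, Jana, Joris, Arjun, Jun, Chiara (10). Under Ansel: Quinn, Hamid (2). So Wendy's organization is 4 direct reports plus everyone under them: 4 + 8 + 11 + 3 = 26.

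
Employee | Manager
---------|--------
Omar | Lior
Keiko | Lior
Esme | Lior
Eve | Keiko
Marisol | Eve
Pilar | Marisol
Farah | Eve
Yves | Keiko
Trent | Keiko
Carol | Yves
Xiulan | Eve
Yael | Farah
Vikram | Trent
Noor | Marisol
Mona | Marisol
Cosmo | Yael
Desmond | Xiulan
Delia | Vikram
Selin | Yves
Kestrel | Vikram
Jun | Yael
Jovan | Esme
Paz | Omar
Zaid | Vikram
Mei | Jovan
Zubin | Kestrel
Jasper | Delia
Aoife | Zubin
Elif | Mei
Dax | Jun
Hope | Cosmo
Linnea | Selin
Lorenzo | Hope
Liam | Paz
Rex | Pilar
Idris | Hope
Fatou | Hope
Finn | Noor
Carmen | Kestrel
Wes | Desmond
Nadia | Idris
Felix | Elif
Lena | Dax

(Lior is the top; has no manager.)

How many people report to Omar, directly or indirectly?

Omar directly manages Paz. Under Paz: Liam (1). That's 2 in total.

2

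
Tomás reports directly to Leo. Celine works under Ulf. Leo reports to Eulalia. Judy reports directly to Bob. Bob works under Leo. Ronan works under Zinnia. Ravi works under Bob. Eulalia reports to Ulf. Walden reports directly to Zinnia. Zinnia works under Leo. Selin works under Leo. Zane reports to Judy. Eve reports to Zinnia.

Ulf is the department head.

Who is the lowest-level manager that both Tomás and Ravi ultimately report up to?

Leo

Tomás's chain of managers is Leo, Eulalia, Ulf. Ravi's chain of managers is Bob, Leo, Eulalia, Ulf. The first manager that appears in both chains is Leo.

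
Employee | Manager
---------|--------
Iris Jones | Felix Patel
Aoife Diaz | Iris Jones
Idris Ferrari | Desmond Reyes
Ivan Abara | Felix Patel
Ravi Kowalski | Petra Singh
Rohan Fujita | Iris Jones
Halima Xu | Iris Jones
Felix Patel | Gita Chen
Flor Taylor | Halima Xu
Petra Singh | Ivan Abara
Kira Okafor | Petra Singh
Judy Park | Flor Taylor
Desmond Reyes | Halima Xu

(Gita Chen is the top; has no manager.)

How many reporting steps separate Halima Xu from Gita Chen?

3

Chain from Halima Xu up to Gita Chen: Halima Xu → Iris Jones → Felix Patel → Gita Chen. That is 3 steps up, so Halima Xu is 3 levels below Gita Chen.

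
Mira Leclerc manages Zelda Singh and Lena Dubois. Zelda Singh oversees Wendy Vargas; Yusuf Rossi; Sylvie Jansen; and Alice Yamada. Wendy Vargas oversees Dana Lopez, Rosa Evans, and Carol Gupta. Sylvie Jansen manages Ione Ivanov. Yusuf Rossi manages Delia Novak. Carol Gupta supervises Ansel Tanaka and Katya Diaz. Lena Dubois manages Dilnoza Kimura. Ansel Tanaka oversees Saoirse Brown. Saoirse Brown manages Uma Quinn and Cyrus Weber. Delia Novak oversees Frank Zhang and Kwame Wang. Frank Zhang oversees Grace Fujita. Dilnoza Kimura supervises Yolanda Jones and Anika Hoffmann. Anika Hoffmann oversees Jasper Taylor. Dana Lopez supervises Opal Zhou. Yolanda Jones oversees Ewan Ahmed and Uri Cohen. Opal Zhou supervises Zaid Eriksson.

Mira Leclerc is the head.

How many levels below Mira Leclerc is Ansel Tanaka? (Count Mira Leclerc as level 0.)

4

Chain from Ansel Tanaka up to Mira Leclerc: Ansel Tanaka → Carol Gupta → Wendy Vargas → Zelda Singh → Mira Leclerc. That is 4 steps up, so Ansel Tanaka is 4 levels below Mira Leclerc.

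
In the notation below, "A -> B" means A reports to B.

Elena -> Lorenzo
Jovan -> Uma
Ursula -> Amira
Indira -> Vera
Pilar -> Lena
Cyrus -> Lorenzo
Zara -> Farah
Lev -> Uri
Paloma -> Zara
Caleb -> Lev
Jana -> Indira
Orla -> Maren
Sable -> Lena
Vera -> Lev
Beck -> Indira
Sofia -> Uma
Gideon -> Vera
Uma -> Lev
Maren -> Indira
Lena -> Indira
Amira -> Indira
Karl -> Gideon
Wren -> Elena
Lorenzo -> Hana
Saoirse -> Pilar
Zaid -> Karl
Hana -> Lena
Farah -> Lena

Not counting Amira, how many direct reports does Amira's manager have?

Amira reports to Indira. Indira's other direct reports are Beck, Lena, Jana, Maren — 4 peers.

4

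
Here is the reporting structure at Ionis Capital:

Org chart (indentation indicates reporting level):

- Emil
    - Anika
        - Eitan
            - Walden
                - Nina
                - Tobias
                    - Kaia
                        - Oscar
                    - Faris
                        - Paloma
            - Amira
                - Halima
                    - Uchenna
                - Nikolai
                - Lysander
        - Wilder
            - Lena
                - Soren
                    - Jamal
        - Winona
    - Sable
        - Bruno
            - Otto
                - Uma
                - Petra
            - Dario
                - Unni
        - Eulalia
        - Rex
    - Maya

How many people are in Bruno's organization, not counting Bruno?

5

Bruno directly manages Otto, Dario. Under Otto: Petra, Uma (2). Under Dario: Unni (1). So Bruno's organization is 2 direct reports plus everyone under them: 3 + 2 = 5.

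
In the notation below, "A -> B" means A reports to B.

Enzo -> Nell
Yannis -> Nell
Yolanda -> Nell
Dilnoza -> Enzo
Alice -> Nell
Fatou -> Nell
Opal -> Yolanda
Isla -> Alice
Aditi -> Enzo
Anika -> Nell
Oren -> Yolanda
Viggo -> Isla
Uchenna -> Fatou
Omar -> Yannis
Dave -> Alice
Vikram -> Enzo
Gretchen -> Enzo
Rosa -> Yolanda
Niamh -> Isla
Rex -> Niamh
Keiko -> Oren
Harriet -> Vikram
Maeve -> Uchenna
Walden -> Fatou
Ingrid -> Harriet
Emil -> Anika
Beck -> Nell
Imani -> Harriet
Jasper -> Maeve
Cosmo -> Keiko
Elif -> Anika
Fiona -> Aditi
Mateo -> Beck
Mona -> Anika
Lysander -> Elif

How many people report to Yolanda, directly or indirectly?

5

Yolanda directly manages Opal, Oren, Rosa. Opal has no reports. Under Oren: Keiko, Cosmo (2). Rosa has no reports. So Yolanda's organization is 3 direct reports plus everyone under them: 1 + 3 + 1 = 5.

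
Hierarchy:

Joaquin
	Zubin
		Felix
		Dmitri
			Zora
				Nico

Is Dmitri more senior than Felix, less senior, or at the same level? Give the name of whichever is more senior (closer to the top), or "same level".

Both Dmitri and Felix are 2 levels below Joaquin.

same level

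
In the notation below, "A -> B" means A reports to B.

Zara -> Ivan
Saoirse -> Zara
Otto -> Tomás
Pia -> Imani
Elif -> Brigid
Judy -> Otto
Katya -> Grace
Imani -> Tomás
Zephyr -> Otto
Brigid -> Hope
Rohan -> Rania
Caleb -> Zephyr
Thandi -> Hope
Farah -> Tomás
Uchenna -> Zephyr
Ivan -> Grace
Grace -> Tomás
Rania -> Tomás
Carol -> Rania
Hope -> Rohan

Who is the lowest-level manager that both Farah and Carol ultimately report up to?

Tomás

Farah's chain of managers is Tomás. Carol's chain of managers is Rania, Tomás. The first manager that appears in both chains is Tomás.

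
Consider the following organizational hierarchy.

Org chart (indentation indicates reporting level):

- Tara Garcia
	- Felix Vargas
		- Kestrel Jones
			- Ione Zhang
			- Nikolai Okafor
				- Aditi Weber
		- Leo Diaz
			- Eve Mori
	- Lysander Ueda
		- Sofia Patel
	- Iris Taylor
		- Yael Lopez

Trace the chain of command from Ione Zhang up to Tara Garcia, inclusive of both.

Ione Zhang reports to Kestrel Jones. Kestrel Jones reports to Felix Vargas. Felix Vargas reports to Tara Garcia. Tara Garcia is at the top.

Ione Zhang -> Kestrel Jones -> Felix Vargas -> Tara Garcia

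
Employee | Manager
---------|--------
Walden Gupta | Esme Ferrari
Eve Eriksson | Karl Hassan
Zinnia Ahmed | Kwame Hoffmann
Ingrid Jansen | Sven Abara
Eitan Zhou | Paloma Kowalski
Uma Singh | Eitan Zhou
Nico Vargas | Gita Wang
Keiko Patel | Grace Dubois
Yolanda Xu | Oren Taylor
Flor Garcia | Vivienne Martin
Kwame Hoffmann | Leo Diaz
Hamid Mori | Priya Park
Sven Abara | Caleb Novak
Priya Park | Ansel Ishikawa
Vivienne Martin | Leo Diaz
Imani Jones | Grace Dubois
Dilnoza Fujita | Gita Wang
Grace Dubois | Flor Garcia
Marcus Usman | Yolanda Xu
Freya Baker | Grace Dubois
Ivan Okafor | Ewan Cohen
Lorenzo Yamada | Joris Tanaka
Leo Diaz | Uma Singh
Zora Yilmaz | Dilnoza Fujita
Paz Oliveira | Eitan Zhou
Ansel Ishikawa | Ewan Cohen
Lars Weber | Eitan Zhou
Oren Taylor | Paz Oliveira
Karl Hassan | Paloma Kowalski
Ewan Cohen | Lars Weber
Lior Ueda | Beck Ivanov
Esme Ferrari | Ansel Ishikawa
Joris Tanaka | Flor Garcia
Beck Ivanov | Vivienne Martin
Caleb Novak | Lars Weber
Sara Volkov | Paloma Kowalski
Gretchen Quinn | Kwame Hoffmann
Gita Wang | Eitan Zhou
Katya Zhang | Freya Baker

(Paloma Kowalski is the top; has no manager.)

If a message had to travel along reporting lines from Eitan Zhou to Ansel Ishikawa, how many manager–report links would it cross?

Ansel Ishikawa is in Eitan Zhou's organization: the chain from Ansel Ishikawa up to Eitan Zhou is Ansel Ishikawa → Ewan Cohen → Lars Weber → Eitan Zhou, which is 3 links.

3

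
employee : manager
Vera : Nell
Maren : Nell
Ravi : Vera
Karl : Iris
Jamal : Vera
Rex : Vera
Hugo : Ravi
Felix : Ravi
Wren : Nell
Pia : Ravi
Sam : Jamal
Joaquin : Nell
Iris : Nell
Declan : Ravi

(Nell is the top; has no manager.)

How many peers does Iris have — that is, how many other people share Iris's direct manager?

4

Iris reports to Nell. Nell's other direct reports are Vera, Joaquin, Wren, Maren — 4 peers.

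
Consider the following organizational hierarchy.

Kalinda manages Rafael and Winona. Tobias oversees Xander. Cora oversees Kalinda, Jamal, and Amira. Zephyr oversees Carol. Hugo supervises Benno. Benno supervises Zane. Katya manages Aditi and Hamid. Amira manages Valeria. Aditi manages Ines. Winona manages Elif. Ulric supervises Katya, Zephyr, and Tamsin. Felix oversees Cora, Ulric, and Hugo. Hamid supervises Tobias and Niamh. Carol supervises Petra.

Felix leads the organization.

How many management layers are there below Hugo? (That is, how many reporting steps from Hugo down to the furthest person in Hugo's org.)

2

The longest chain under Hugo runs Hugo → Benno → Zane, which is 2 levels below Hugo.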